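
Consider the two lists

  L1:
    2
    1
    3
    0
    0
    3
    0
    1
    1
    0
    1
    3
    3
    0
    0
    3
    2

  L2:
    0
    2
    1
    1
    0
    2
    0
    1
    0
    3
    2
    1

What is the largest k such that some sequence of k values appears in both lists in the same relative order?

One common subsequence of length 8: 2 at L1[1]=L2[2]; then 1 at L1[2]=L2[4]; then 0 at L1[4]=L2[5]; then 0 at L1[10]=L2[7]; then 1 at L1[11]=L2[8]; then 0 at L1[15]=L2[9]; then 3 at L1[16]=L2[10]; then 2 at L1[17]=L2[11]. The LCS DP gives dp[17][12] = 8, so this is optimal.

8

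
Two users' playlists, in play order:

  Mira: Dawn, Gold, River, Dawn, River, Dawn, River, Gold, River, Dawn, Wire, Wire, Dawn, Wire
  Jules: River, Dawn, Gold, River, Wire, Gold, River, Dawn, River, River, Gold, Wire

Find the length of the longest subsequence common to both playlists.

Pick Dawn (Mira #1, Jules #2); then Gold (Mira #2, Jules #6); then River (Mira #3, Jules #7); then Dawn (Mira #4, Jules #8); then River (Mira #5, Jules #9); then River (Mira #7, Jules #10); then Gold (Mira #8, Jules #11); then Wire (Mira #14, Jules #12); all 8 songs appear in both, in order. Since dp[14][12] = 8, nothing longer is possible.

8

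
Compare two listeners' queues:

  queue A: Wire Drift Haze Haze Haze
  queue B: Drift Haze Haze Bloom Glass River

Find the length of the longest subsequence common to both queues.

Match Drift at queue A[2]=queue B[1]; then Haze at queue A[3]=queue B[2]; then Haze at queue A[4]=queue B[3] — 3 songs in the same relative order in both. The LCS DP gives dp[5][6] = 3, so this is optimal.

3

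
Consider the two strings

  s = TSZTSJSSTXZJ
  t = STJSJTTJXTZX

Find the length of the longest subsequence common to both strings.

7

Taking S (s #2, t #1), T (s #4, t #2), S (s #5, t #4), J (s #6, t #5), T (s #9, t #7), X (s #10, t #9), Z (s #11, t #11) gives a common subsequence of length 7. Since dp[12][12] = 7, nothing longer is possible.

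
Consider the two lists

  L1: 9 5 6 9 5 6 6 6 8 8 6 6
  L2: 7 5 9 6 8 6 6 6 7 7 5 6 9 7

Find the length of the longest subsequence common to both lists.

One common subsequence of length 7: 5 at L1[2]=L2[2]; then 9 at L1[4]=L2[3]; then 6 at L1[6]=L2[4]; then 6 at L1[7]=L2[6]; then 6 at L1[8]=L2[7]; then 6 at L1[11]=L2[8]; then 6 at L1[12]=L2[12]. Since dp[12][14] = 7, nothing longer is possible.

7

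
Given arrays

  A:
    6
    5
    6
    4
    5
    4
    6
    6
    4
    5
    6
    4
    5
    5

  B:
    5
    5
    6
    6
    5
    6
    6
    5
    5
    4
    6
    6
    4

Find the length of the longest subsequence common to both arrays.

8

Taking 6 [1,4] → 5 [2,5] → 6 [3,7] → 5 [5,9] → 4 [6,10] → 6 [8,11] → 6 [11,12] → 4 [12,13] gives a common subsequence of length 8. dp[14][13] = 8 confirms this is the maximum.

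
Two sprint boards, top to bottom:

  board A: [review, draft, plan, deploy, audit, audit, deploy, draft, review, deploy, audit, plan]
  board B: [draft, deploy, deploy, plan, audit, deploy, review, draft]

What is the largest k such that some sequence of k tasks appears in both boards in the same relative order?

5

Pick draft at board A[2]=board B[1], then plan at board A[3]=board B[4], then audit at board A[6]=board B[5], then deploy at board A[7]=board B[6], then draft at board A[8]=board B[8]; all 5 tasks appear in both, in order. Since dp[12][8] = 5, nothing longer is possible.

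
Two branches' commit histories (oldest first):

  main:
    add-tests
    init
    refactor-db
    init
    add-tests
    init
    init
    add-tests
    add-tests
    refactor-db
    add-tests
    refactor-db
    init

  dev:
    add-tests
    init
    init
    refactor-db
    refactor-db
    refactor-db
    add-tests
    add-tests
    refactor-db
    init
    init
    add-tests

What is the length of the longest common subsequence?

Match add-tests [1,1], init [2,3], refactor-db [3,6], add-tests [5,8], init [6,10], init [7,11], add-tests [11,12] — 7 commits in the same relative order in both. The LCS DP gives dp[13][12] = 7, so this is optimal.

7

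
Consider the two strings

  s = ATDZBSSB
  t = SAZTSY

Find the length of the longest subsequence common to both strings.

3

One common subsequence of length 3: A [1,2]; then T [2,4]; then S [6,5]. dp[8][6] = 3 confirms this is the maximum.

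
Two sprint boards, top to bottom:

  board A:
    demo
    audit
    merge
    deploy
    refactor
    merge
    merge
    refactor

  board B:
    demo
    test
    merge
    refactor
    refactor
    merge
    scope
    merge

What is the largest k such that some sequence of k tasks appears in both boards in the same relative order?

One common subsequence of length 5: demo at board A[1]=board B[1], merge at board A[3]=board B[3], refactor at board A[5]=board B[5], merge at board A[6]=board B[6], merge at board A[7]=board B[8], and the DP table's final entry dp[8][8] is also 5, so no common subsequence is longer.

5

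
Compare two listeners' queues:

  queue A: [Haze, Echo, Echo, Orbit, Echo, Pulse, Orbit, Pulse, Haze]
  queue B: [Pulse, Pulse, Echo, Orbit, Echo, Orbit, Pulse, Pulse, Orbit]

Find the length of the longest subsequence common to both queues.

One common subsequence of length 5: Echo (queue A #2, queue B #3), then Echo (queue A #3, queue B #5), then Orbit (queue A #4, queue B #6), then Pulse (queue A #6, queue B #8), then Orbit (queue A #7, queue B #9). The LCS DP gives dp[9][9] = 5, so this is optimal.

5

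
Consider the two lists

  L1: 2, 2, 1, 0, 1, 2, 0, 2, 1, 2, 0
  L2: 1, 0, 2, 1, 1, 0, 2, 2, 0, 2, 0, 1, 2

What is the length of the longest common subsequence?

Pick 2 at L1[1]=L2[3]; then 1 at L1[3]=L2[5]; then 0 at L1[4]=L2[6]; then 2 at L1[6]=L2[8]; then 0 at L1[7]=L2[9]; then 2 at L1[8]=L2[10]; then 1 at L1[9]=L2[12]; then 2 at L1[10]=L2[13]; all 8 values appear in both, in order. The LCS DP gives dp[11][13] = 8, so this is optimal.

8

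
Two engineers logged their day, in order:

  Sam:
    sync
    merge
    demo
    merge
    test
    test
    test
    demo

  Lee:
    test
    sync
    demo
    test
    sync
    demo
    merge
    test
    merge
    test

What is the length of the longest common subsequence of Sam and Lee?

5

One common subsequence of length 5: sync (Sam #1, Lee #5), then demo (Sam #3, Lee #6), then merge (Sam #4, Lee #7), then test (Sam #5, Lee #8), then test (Sam #7, Lee #10). dp[8][10] = 5 confirms this is the maximum.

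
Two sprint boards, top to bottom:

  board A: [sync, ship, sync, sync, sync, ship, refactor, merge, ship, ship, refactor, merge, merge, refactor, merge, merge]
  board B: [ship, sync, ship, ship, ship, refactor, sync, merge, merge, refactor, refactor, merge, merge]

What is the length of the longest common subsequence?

11

Taking ship at board A[2]=board B[1] → sync at board A[5]=board B[2] → ship at board A[6]=board B[3] → ship at board A[9]=board B[4] → ship at board A[10]=board B[5] → refactor at board A[11]=board B[6] → merge at board A[12]=board B[8] → merge at board A[13]=board B[9] → refactor at board A[14]=board B[11] → merge at board A[15]=board B[12] → merge at board A[16]=board B[13] gives a common subsequence of length 11. The LCS DP gives dp[16][13] = 11, so this is optimal.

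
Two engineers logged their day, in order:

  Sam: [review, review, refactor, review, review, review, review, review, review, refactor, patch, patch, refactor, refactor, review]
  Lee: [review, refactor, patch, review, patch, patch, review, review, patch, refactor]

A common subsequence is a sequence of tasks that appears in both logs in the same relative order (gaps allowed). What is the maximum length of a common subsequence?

One common subsequence of length 7: review at Sam[2]=Lee[1]; then refactor at Sam[3]=Lee[2]; then review at Sam[4]=Lee[4]; then review at Sam[8]=Lee[7]; then review at Sam[9]=Lee[8]; then patch at Sam[12]=Lee[9]; then refactor at Sam[14]=Lee[10]. dp[15][10] = 7 confirms this is the maximum.

7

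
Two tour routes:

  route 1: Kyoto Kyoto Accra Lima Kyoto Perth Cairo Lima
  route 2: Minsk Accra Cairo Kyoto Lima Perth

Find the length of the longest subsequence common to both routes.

Taking Kyoto at route 1[2]=route 2[4], then Lima at route 1[4]=route 2[5], then Perth at route 1[6]=route 2[6] gives a common subsequence of length 3, and the DP table's final entry dp[8][6] is also 3, so no common subsequence is longer.

3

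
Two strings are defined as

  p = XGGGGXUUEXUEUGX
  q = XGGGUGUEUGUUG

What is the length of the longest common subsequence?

10

Taking X (p #1, q #1) → G (p #2, q #2) → G (p #3, q #3) → G (p #4, q #4) → G (p #5, q #6) → U (p #7, q #7) → U (p #8, q #9) → U (p #11, q #11) → U (p #13, q #12) → G (p #14, q #13) gives a common subsequence of length 10. The LCS DP gives dp[15][13] = 10, so this is optimal.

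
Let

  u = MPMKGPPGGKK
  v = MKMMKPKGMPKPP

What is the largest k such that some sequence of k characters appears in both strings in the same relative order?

6

Let dp[i][j] be the LCS length of the first i characters of u and the first j characters of v. dp[i][j] = dp[i-1][j-1]+1 when the i-th and j-th characters match, else max(dp[i-1][j], dp[i][j-1]).
    ·  M  K  M  M  K  P  K  G  M  P  K  P  P
 ·  0  0  0  0  0  0  0  0  0  0  0  0  0  0
 M  0  1  1  1  1  1  1  1  1  1  1  1  1  1
 P  0  1  1  1  1  1  2  2  2  2  2  2  2  2
 M  0  1  1  2  2  2  2  2  2  3  3  3  3  3
 K  0  1  2  2  2  3  3  3  3  3  3  4  4  4
 G  0  1  2  2  2  3  3  3  4  4  4  4  4  4
 P  0  1  2  2  2  3  4  4  4  4  5  5  5  5
 P  0  1  2  2  2  3  4  4  4  4  5  5  6  6
 G  0  1  2  2  2  3  4  4  5  5  5  5  6  6
 G  0  1  2  2  2  3  4  4  5  5  5  5  6  6
 K  0  1  2  2  2  3  4  5  5  5  5  6  6  6
 K  0  1  2  2  2  3  4  5  5  5  5  6  6  6
dp[11][13] = 6. One LCS (by backtracking along matches): MPMKPP.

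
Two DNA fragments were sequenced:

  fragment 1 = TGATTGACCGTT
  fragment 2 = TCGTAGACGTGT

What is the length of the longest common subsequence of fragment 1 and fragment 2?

One common subsequence of length 9: T at fragment 1[1]=fragment 2[1]; then G at fragment 1[2]=fragment 2[3]; then A at fragment 1[3]=fragment 2[5]; then G at fragment 1[6]=fragment 2[6]; then A at fragment 1[7]=fragment 2[7]; then C at fragment 1[9]=fragment 2[8]; then G at fragment 1[10]=fragment 2[9]; then T at fragment 1[11]=fragment 2[10]; then T at fragment 1[12]=fragment 2[12], and the DP table's final entry dp[12][12] is also 9, so no common subsequence is longer.

9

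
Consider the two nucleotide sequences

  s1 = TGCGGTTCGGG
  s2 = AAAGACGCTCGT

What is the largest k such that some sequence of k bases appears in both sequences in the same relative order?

Pick G (s1 #2, s2 #4), then C (s1 #3, s2 #6), then G (s1 #4, s2 #7), then T (s1 #7, s2 #9), then C (s1 #8, s2 #10), then G (s1 #9, s2 #11); all 6 bases appear in both, in order. Since dp[11][12] = 6, nothing longer is possible.

6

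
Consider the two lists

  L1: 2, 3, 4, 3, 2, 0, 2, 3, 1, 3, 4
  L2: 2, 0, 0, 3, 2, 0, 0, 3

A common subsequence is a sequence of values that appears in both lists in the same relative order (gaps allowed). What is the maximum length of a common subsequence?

Taking 2 (L1 #1, L2 #1) → 3 (L1 #4, L2 #4) → 2 (L1 #5, L2 #5) → 0 (L1 #6, L2 #7) → 3 (L1 #10, L2 #8) gives a common subsequence of length 5. The LCS DP gives dp[11][8] = 5, so this is optimal.

5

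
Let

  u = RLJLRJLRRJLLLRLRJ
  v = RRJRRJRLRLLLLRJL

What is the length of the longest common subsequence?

One common subsequence of length 12: R at u[1]=v[2] → J at u[3]=v[3] → R at u[5]=v[5] → J at u[6]=v[6] → L at u[7]=v[8] → R at u[9]=v[9] → L at u[11]=v[10] → L at u[12]=v[11] → L at u[13]=v[12] → L at u[15]=v[13] → R at u[16]=v[14] → J at u[17]=v[15], and the DP table's final entry dp[17][16] is also 12, so no common subsequence is longer.

12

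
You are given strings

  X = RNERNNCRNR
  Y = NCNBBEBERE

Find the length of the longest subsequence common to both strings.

One common subsequence of length 4: N [6,1]; then C [7,2]; then N [9,3]; then R [10,9], and the DP table's final entry dp[10][10] is also 4, so no common subsequence is longer.

4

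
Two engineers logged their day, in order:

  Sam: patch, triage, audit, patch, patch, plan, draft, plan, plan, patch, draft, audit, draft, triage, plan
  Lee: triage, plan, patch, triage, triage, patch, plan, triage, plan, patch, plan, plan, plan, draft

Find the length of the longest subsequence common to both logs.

Match patch at Sam[1]=Lee[3]; then triage at Sam[2]=Lee[5]; then patch at Sam[4]=Lee[6]; then patch at Sam[5]=Lee[10]; then plan at Sam[6]=Lee[11]; then plan at Sam[8]=Lee[12]; then plan at Sam[9]=Lee[13]; then draft at Sam[13]=Lee[14] — 8 tasks in the same relative order in both. dp[15][14] = 8 confirms this is the maximum.

8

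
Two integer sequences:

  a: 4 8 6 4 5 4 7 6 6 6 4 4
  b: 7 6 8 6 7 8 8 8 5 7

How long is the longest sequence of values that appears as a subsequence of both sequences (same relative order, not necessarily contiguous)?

4

Let dp[i][j] be the LCS length of the first i values of a and the first j values of b. dp[i][j] = dp[i-1][j-1]+1 when the i-th and j-th values match, else max(dp[i-1][j], dp[i][j-1]).
    ·  7  6  8  6  7  8  8  8  5  7
 ·  0  0  0  0  0  0  0  0  0  0  0
 4  0  0  0  0  0  0  0  0  0  0  0
 8  0  0  0  1  1  1  1  1  1  1  1
 6  0  0  1  1  2  2  2  2  2  2  2
 4  0  0  1  1  2  2  2  2  2  2  2
 5  0  0  1  1  2  2  2  2  2  3  3
 4  0  0  1  1  2  2  2  2  2  3  3
 7  0  1  1  1  2  3  3  3  3  3  4
 6  0  1  2  2  2  3  3  3  3  3  4
 6  0  1  2  2  3  3  3  3  3  3  4
 6  0  1  2  2  3  3  3  3  3  3  4
 4  0  1  2  2  3  3  3  3  3  3  4
 4  0  1  2  2  3  3  3  3  3  3  4
dp[12][10] = 4. One LCS (by backtracking along matches): 8, 6, 5, 7.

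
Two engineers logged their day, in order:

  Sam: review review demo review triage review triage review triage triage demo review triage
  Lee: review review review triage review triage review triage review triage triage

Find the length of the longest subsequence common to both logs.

10

Pick review (Sam #1, Lee #1), then review (Sam #2, Lee #2), then review (Sam #4, Lee #3), then triage (Sam #5, Lee #4), then review (Sam #6, Lee #5), then triage (Sam #7, Lee #6), then review (Sam #8, Lee #7), then triage (Sam #9, Lee #8), then triage (Sam #10, Lee #10), then triage (Sam #13, Lee #11); all 10 tasks appear in both, in order. dp[13][11] = 10 confirms this is the maximum.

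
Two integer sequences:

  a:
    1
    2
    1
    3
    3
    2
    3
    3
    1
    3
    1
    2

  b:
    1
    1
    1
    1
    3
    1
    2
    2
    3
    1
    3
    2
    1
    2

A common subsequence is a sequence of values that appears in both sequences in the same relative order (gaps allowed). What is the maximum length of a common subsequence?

9

Taking 1 [1,3], 1 [3,4], 3 [4,5], 2 [6,8], 3 [8,9], 1 [9,10], 3 [10,11], 1 [11,13], 2 [12,14] gives a common subsequence of length 9. Since dp[12][14] = 9, nothing longer is possible.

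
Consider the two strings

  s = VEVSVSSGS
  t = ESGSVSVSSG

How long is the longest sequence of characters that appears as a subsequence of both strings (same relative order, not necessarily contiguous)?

7

Taking E [2,1], then V [3,5], then S [4,6], then V [5,7], then S [6,8], then S [7,9], then G [8,10] gives a common subsequence of length 7. Since dp[9][10] = 7, nothing longer is possible.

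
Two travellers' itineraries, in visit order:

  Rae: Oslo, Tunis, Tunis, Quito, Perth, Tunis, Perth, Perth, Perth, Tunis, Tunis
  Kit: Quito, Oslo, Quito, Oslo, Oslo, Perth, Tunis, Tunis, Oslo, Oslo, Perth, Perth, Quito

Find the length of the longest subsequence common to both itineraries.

6

One common subsequence of length 6: Oslo (Rae #1, Kit #2), Quito (Rae #4, Kit #3), Perth (Rae #5, Kit #6), Tunis (Rae #6, Kit #8), Perth (Rae #7, Kit #11), Perth (Rae #8, Kit #12). The LCS DP gives dp[11][13] = 6, so this is optimal.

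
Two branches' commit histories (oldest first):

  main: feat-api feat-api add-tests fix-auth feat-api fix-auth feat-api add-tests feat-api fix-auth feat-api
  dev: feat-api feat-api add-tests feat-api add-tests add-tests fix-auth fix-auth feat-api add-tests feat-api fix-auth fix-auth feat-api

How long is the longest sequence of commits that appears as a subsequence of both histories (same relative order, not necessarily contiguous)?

Pick feat-api at main[1]=dev[2] → feat-api at main[2]=dev[4] → add-tests at main[3]=dev[6] → fix-auth at main[4]=dev[7] → fix-auth at main[6]=dev[8] → feat-api at main[7]=dev[9] → add-tests at main[8]=dev[10] → feat-api at main[9]=dev[11] → fix-auth at main[10]=dev[13] → feat-api at main[11]=dev[14]; all 10 commits appear in both, in order. dp[11][14] = 10 confirms this is the maximum.

10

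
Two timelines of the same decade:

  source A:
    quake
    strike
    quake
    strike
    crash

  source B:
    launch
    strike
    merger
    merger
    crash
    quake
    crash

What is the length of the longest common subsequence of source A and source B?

Pick strike (source A #2, source B #2), quake (source A #3, source B #6), crash (source A #5, source B #7); all 3 events appear in both, in order, and the DP table's final entry dp[5][7] is also 3, so no common subsequence is longer.

3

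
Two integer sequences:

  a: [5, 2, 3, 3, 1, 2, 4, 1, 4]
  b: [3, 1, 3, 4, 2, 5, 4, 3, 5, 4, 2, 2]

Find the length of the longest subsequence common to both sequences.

5

Let dp[i][j] be the LCS length of the first i values of a and the first j values of b. dp[i][j] = dp[i-1][j-1]+1 when the i-th and j-th values match, else max(dp[i-1][j], dp[i][j-1]).
    ·  3  1  3  4  2  5  4  3  5  4  2  2
 ·  0  0  0  0  0  0  0  0  0  0  0  0  0
 5  0  0  0  0  0  0  1  1  1  1  1  1  1
 2  0  0  0  0  0  1  1  1  1  1  1  2  2
 3  0  1  1  1  1  1  1  1  2  2  2  2  2
 3  0  1  1  2  2  2  2  2  2  2  2  2  2
 1  0  1  2  2  2  2  2  2  2  2  2  2  2
 2  0  1  2  2  2  3  3  3  3  3  3  3  3
 4  0  1  2  2  3  3  3  4  4  4  4  4  4
 1  0  1  2  2  3  3  3  4  4  4  4  4  4
 4  0  1  2  2  3  3  3  4  4  4  5  5  5
dp[9][12] = 5. One LCS (by backtracking along matches): 3, 3, 2, 4, 4.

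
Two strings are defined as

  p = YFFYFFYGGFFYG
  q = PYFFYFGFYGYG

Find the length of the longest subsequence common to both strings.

Match Y [1,2], then F [2,3], then F [3,4], then Y [4,5], then F [5,6], then F [6,8], then Y [7,9], then G [9,10], then Y [12,11], then G [13,12] — 10 characters in the same relative order in both, and the DP table's final entry dp[13][12] is also 10, so no common subsequence is longer.

10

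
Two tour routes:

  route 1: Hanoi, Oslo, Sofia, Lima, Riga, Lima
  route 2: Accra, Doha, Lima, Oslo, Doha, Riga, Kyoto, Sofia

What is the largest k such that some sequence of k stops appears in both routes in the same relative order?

2

Taking Oslo [2,4], then Sofia [3,8] gives a common subsequence of length 2, and the DP table's final entry dp[6][8] is also 2, so no common subsequence is longer.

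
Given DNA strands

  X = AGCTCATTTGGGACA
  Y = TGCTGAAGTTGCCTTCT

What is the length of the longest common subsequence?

One common subsequence of length 8: G [2,2] → C [3,3] → T [4,4] → A [6,7] → T [7,10] → T [8,14] → T [9,15] → C [14,16]. The LCS DP gives dp[15][17] = 8, so this is optimal.

8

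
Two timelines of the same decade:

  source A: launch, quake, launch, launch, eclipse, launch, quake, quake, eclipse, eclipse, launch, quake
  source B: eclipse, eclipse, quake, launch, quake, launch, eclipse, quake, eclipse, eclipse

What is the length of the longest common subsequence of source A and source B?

7

Match launch at source A[1]=source B[4], quake at source A[2]=source B[5], launch at source A[4]=source B[6], eclipse at source A[5]=source B[7], quake at source A[8]=source B[8], eclipse at source A[9]=source B[9], eclipse at source A[10]=source B[10] — 7 events in the same relative order in both. Since dp[12][10] = 7, nothing longer is possible.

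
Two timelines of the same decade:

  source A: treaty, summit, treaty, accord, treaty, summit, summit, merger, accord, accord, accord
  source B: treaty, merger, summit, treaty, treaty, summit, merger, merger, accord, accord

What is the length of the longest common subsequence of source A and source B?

Match treaty at source A[1]=source B[1], summit at source A[2]=source B[3], treaty at source A[3]=source B[4], treaty at source A[5]=source B[5], summit at source A[6]=source B[6], merger at source A[8]=source B[8], accord at source A[10]=source B[9], accord at source A[11]=source B[10] — 8 events in the same relative order in both, and the DP table's final entry dp[11][10] is also 8, so no common subsequence is longer.

8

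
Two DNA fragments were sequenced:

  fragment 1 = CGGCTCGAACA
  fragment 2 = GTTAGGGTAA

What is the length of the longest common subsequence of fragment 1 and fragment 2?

5

Let dp[i][j] be the LCS length of the first i bases of fragment 1 and the first j bases of fragment 2. dp[i][j] = dp[i-1][j-1]+1 when the i-th and j-th bases match, else max(dp[i-1][j], dp[i][j-1]).
    ·  G  T  T  A  G  G  G  T  A  A
 ·  0  0  0  0  0  0  0  0  0  0  0
 C  0  0  0  0  0  0  0  0  0  0  0
 G  0  1  1  1  1  1  1  1  1  1  1
 G  0  1  1  1  1  2  2  2  2  2  2
 C  0  1  1  1  1  2  2  2  2  2  2
 T  0  1  2  2  2  2  2  2  3  3  3
 C  0  1  2  2  2  2  2  2  3  3  3
 G  0  1  2  2  2  3  3  3  3  3  3
 A  0  1  2  2  3  3  3  3  3  4  4
 A  0  1  2  2  3  3  3  3  3  4  5
 C  0  1  2  2  3  3  3  3  3  4  5
 A  0  1  2  2  3  3  3  3  3  4  5
dp[11][10] = 5. One LCS (by backtracking along matches): GGTAA.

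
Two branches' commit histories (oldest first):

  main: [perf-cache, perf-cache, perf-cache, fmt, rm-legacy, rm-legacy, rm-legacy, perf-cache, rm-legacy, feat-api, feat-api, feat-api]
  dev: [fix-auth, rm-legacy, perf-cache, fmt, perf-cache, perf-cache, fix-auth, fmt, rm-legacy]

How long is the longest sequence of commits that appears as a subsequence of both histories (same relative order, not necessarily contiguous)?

5

Match perf-cache (main #1, dev #3), then perf-cache (main #2, dev #5), then perf-cache (main #3, dev #6), then fmt (main #4, dev #8), then rm-legacy (main #9, dev #9) — 5 commits in the same relative order in both. Since dp[12][9] = 5, nothing longer is possible.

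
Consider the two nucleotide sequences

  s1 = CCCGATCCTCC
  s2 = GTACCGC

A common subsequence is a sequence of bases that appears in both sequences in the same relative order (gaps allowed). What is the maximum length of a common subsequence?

5

Let dp[i][j] be the LCS length of the first i bases of s1 and the first j bases of s2. dp[i][j] = dp[i-1][j-1]+1 when the i-th and j-th bases match, else max(dp[i-1][j], dp[i][j-1]).
    ·  G  T  A  C  C  G  C
 ·  0  0  0  0  0  0  0  0
 C  0  0  0  0  1  1  1  1
 C  0  0  0  0  1  2  2  2
 C  0  0  0  0  1  2  2  3
 G  0  1  1  1  1  2  3  3
 A  0  1  1  2  2  2  3  3
 T  0  1  2  2  2  2  3  3
 C  0  1  2  2  3  3  3  4
 C  0  1  2  2  3  4  4  4
 T  0  1  2  2  3  4  4  4
 C  0  1  2  2  3  4  4  5
 C  0  1  2  2  3  4  4  5
dp[11][7] = 5. One LCS (by backtracking along matches): GACCC.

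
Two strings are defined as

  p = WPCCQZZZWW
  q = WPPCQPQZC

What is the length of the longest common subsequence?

5

One common subsequence of length 5: W at p[1]=q[1], then P at p[2]=q[3], then C at p[3]=q[4], then Q at p[5]=q[7], then Z at p[6]=q[8], and the DP table's final entry dp[10][9] is also 5, so no common subsequence is longer.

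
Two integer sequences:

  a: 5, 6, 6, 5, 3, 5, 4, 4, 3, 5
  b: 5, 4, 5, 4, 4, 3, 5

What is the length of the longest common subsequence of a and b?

6

Let dp[i][j] be the LCS length of the first i values of a and the first j values of b. dp[i][j] = dp[i-1][j-1]+1 when the i-th and j-th values match, else max(dp[i-1][j], dp[i][j-1]).
    ·  5  4  5  4  4  3  5
 ·  0  0  0  0  0  0  0  0
 5  0  1  1  1  1  1  1  1
 6  0  1  1  1  1  1  1  1
 6  0  1  1  1  1  1  1  1
 5  0  1  1  2  2  2  2  2
 3  0  1  1  2  2  2  3  3
 5  0  1  1  2  2  2  3  4
 4  0  1  2  2  3  3  3  4
 4  0  1  2  2  3  4  4  4
 3  0  1  2  2  3  4  5  5
 5  0  1  2  3  3  4  5  6
dp[10][7] = 6. One LCS (by backtracking along matches): 5, 5, 4, 4, 3, 5.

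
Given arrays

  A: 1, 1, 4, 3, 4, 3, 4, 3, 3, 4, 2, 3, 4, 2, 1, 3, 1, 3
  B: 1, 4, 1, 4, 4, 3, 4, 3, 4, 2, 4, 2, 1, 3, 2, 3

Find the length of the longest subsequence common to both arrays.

Taking 1 at A[1]=B[1] → 1 at A[2]=B[3] → 4 at A[3]=B[4] → 4 at A[5]=B[5] → 3 at A[6]=B[6] → 4 at A[7]=B[7] → 3 at A[9]=B[8] → 4 at A[10]=B[9] → 2 at A[11]=B[10] → 4 at A[13]=B[11] → 2 at A[14]=B[12] → 1 at A[15]=B[13] → 3 at A[16]=B[14] → 3 at A[18]=B[16] gives a common subsequence of length 14, and the DP table's final entry dp[18][16] is also 14, so no common subsequence is longer.

14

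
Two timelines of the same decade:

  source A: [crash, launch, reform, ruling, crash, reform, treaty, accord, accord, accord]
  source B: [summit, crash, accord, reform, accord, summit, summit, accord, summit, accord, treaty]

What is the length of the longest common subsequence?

5

Pick crash [1,2] → reform [6,4] → accord [8,5] → accord [9,8] → accord [10,10]; all 5 events appear in both, in order, and the DP table's final entry dp[10][11] is also 5, so no common subsequence is longer.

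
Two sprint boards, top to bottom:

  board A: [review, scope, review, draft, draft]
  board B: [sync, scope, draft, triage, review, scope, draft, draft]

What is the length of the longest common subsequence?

Taking review [1,5] → scope [2,6] → draft [4,7] → draft [5,8] gives a common subsequence of length 4, and the DP table's final entry dp[5][8] is also 4, so no common subsequence is longer.

4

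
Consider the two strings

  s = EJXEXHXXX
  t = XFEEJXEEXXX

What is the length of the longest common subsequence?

7

Let dp[i][j] be the LCS length of the first i characters of s and the first j characters of t. dp[i][j] = dp[i-1][j-1]+1 when the i-th and j-th characters match, else max(dp[i-1][j], dp[i][j-1]).
    ·  X  F  E  E  J  X  E  E  X  X  X
 ·  0  0  0  0  0  0  0  0  0  0  0  0
 E  0  0  0  1  1  1  1  1  1  1  1  1
 J  0  0  0  1  1  2  2  2  2  2  2  2
 X  0  1  1  1  1  2  3  3  3  3  3  3
 E  0  1  1  2  2  2  3  4  4  4  4  4
 X  0  1  1  2  2  2  3  4  4  5  5  5
 H  0  1  1  2  2  2  3  4  4  5  5  5
 X  0  1  1  2  2  2  3  4  4  5  6  6
 X  0  1  1  2  2  2  3  4  4  5  6  7
 X  0  1  1  2  2  2  3  4  4  5  6  7
dp[9][11] = 7. One LCS (by backtracking along matches): EJXEXXX.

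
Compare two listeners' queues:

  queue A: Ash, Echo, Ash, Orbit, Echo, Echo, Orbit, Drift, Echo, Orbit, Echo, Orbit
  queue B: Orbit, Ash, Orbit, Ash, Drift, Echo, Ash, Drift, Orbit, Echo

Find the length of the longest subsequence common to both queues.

Taking Ash at queue A[1]=queue B[4] → Echo at queue A[2]=queue B[6] → Ash at queue A[3]=queue B[7] → Drift at queue A[8]=queue B[8] → Orbit at queue A[10]=queue B[9] → Echo at queue A[11]=queue B[10] gives a common subsequence of length 6. dp[12][10] = 6 confirms this is the maximum.

6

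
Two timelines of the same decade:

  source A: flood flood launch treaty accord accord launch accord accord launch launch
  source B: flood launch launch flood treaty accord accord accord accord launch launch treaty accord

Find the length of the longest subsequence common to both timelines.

9

Match flood at source A[1]=source B[1], then flood at source A[2]=source B[4], then treaty at source A[4]=source B[5], then accord at source A[5]=source B[6], then accord at source A[6]=source B[7], then accord at source A[8]=source B[8], then accord at source A[9]=source B[9], then launch at source A[10]=source B[10], then launch at source A[11]=source B[11] — 9 events in the same relative order in both. dp[11][13] = 9 confirms this is the maximum.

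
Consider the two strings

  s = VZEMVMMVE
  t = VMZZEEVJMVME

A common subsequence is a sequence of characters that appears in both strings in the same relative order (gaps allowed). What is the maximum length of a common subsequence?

Match V [1,1], Z [2,4], E [3,6], M [4,9], V [5,10], M [7,11], E [9,12] — 7 characters in the same relative order in both. The LCS DP gives dp[9][12] = 7, so this is optimal.

7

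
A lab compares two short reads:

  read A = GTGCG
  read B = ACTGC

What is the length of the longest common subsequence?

One common subsequence of length 3: T (read A #2, read B #3), G (read A #3, read B #4), C (read A #4, read B #5). The LCS DP gives dp[5][5] = 3, so this is optimal.

3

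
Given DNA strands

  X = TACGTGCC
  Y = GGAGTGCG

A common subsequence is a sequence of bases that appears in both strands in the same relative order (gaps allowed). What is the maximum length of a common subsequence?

Let dp[i][j] be the LCS length of the first i bases of X and the first j bases of Y. dp[i][j] = dp[i-1][j-1]+1 when the i-th and j-th bases match, else max(dp[i-1][j], dp[i][j-1]).
    ·  G  G  A  G  T  G  C  G
 ·  0  0  0  0  0  0  0  0  0
 T  0  0  0  0  0  1  1  1  1
 A  0  0  0  1  1  1  1  1  1
 C  0  0  0  1  1  1  1  2  2
 G  0  1  1  1  2  2  2  2  3
 T  0  1  1  1  2  3  3  3  3
 G  0  1  2  2  2  3  4  4  4
 C  0  1  2  2  2  3  4  5  5
 C  0  1  2  2  2  3  4  5  5
dp[8][8] = 5. One LCS (by backtracking along matches): AGTGC.

5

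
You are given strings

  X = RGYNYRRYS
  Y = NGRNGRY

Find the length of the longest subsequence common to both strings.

4

One common subsequence of length 4: R (X #1, Y #3), then G (X #2, Y #5), then R (X #7, Y #6), then Y (X #8, Y #7), and the DP table's final entry dp[9][7] is also 4, so no common subsequence is longer.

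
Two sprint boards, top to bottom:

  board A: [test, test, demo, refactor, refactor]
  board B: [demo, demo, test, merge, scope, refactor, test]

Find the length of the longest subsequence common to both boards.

2

Match test [1,3]; then test [2,7] — 2 tasks in the same relative order in both. Since dp[5][7] = 2, nothing longer is possible.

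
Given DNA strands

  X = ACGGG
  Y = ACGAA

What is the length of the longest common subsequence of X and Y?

3

Pick A [1,1], C [2,2], G [3,3]; all 3 bases appear in both, in order. The LCS DP gives dp[5][5] = 3, so this is optimal.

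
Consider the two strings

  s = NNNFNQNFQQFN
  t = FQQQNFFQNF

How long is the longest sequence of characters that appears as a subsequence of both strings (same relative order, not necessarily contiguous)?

Let dp[i][j] be the LCS length of the first i characters of s and the first j characters of t. dp[i][j] = dp[i-1][j-1]+1 when the i-th and j-th characters match, else max(dp[i-1][j], dp[i][j-1]).
    ·  F  Q  Q  Q  N  F  F  Q  N  F
 ·  0  0  0  0  0  0  0  0  0  0  0
 N  0  0  0  0  0  1  1  1  1  1  1
 N  0  0  0  0  0  1  1  1  1  2  2
 N  0  0  0  0  0  1  1  1  1  2  2
 F  0  1  1  1  1  1  2  2  2  2  3
 N  0  1  1  1  1  2  2  2  2  3  3
 Q  0  1  2  2  2  2  2  2  3  3  3
 N  0  1  2  2  2  3  3  3  3  4  4
 F  0  1  2  2  2  3  4  4  4  4  5
 Q  0  1  2  3  3  3  4  4  5  5  5
 Q  0  1  2  3  4  4  4  4  5  5  5
 F  0  1  2  3  4  4  5  5  5  5  6
 N  0  1  2  3  4  5  5  5  5  6  6
dp[12][10] = 6. One LCS (by backtracking along matches): FQNFQF.

6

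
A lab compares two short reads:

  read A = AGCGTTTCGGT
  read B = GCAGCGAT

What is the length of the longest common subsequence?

Let dp[i][j] be the LCS length of the first i bases of read A and the first j bases of read B. dp[i][j] = dp[i-1][j-1]+1 when the i-th and j-th bases match, else max(dp[i-1][j], dp[i][j-1]).
    ·  G  C  A  G  C  G  A  T
 ·  0  0  0  0  0  0  0  0  0
 A  0  0  0  1  1  1  1  1  1
 G  0  1  1  1  2  2  2  2  2
 C  0  1  2  2  2  3  3  3  3
 G  0  1  2  2  3  3  4  4  4
 T  0  1  2  2  3  3  4  4  5
 T  0  1  2  2  3  3  4  4  5
 T  0  1  2  2  3  3  4  4  5
 C  0  1  2  2  3  4  4  4  5
 G  0  1  2  2  3  4  5  5  5
 G  0  1  2  2  3  4  5  5  5
 T  0  1  2  2  3  4  5  5  6
dp[11][8] = 6. One LCS (by backtracking along matches): GCGCGT.

6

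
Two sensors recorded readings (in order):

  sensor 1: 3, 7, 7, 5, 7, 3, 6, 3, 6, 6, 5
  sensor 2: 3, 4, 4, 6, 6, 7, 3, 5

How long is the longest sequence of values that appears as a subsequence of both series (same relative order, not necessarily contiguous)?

4

Match 3 at sensor 1[1]=sensor 2[1]; then 7 at sensor 1[5]=sensor 2[6]; then 3 at sensor 1[8]=sensor 2[7]; then 5 at sensor 1[11]=sensor 2[8] — 4 values in the same relative order in both, and the DP table's final entry dp[11][8] is also 4, so no common subsequence is longer.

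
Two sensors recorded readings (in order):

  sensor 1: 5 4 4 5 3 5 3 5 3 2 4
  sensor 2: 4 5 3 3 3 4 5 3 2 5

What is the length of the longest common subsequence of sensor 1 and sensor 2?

Taking 4 [3,1], then 5 [4,2], then 3 [5,4], then 3 [7,5], then 5 [8,7], then 3 [9,8], then 2 [10,9] gives a common subsequence of length 7. The LCS DP gives dp[11][10] = 7, so this is optimal.

7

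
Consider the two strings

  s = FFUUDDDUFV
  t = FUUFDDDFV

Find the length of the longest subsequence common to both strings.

8

Pick F (s #2, t #1), U (s #3, t #2), U (s #4, t #3), D (s #5, t #5), D (s #6, t #6), D (s #7, t #7), F (s #9, t #8), V (s #10, t #9); all 8 characters appear in both, in order, and the DP table's final entry dp[10][9] is also 8, so no common subsequence is longer.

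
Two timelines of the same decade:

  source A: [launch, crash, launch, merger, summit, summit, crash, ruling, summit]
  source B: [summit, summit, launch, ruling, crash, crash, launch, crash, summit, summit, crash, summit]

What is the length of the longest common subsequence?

7

One common subsequence of length 7: launch [1,3]; then crash [2,6]; then launch [3,7]; then summit [5,9]; then summit [6,10]; then crash [7,11]; then summit [9,12], and the DP table's final entry dp[9][12] is also 7, so no common subsequence is longer.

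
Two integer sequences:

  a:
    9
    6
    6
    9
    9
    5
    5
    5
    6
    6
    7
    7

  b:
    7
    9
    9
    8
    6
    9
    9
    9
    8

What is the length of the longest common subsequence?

4

One common subsequence of length 4: 9 [1,3], then 6 [2,5], then 9 [4,7], then 9 [5,8]. The LCS DP gives dp[12][9] = 4, so this is optimal.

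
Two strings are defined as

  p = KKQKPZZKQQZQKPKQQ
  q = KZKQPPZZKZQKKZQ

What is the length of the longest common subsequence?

Pick K (p #1, q #1); then K (p #2, q #3); then Q (p #3, q #4); then P (p #5, q #6); then Z (p #6, q #7); then Z (p #7, q #8); then K (p #8, q #9); then Z (p #11, q #10); then Q (p #12, q #11); then K (p #13, q #12); then K (p #15, q #13); then Q (p #17, q #15); all 12 characters appear in both, in order. dp[17][15] = 12 confirms this is the maximum.

12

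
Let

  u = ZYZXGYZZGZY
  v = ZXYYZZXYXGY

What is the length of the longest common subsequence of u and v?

7

Taking Z (u #1, v #1), Y (u #2, v #4), Z (u #3, v #6), X (u #4, v #7), Y (u #6, v #8), G (u #9, v #10), Y (u #11, v #11) gives a common subsequence of length 7. Since dp[11][11] = 7, nothing longer is possible.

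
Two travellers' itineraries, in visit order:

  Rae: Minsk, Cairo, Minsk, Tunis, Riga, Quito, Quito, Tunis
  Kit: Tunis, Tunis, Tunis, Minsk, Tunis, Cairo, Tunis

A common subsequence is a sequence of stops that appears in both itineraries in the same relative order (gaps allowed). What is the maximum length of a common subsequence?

Pick Minsk at Rae[1]=Kit[4], Cairo at Rae[2]=Kit[6], Tunis at Rae[8]=Kit[7]; all 3 stops appear in both, in order. Since dp[8][7] = 3, nothing longer is possible.

3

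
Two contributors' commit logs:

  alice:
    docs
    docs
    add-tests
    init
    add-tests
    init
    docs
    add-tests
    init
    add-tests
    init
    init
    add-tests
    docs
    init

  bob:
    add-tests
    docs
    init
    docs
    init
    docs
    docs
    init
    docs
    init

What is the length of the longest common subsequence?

Match docs [1,2] → docs [2,4] → init [4,5] → docs [7,7] → init [12,8] → docs [14,9] → init [15,10] — 7 commits in the same relative order in both. The LCS DP gives dp[15][10] = 7, so this is optimal.

7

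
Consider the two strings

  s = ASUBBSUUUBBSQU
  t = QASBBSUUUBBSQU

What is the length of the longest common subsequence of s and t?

Taking A [1,2], S [2,3], B [4,4], B [5,5], S [6,6], U [7,7], U [8,8], U [9,9], B [10,10], B [11,11], S [12,12], Q [13,13], U [14,14] gives a common subsequence of length 13. dp[14][14] = 13 confirms this is the maximum.

13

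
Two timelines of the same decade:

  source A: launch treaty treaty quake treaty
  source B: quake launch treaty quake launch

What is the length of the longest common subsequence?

One common subsequence of length 3: launch (source A #1, source B #2); then treaty (source A #3, source B #3); then quake (source A #4, source B #4). The LCS DP gives dp[5][5] = 3, so this is optimal.

3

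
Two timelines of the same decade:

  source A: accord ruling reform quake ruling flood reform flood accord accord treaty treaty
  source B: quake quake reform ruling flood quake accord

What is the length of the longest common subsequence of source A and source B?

Pick reform at source A[3]=source B[3], ruling at source A[5]=source B[4], flood at source A[6]=source B[5], accord at source A[10]=source B[7]; all 4 events appear in both, in order. The LCS DP gives dp[12][7] = 4, so this is optimal.

4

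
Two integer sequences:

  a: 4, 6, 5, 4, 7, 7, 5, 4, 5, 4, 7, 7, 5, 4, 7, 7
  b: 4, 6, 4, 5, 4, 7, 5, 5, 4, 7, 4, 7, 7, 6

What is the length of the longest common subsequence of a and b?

12

Taking 4 at a[1]=b[1], 6 at a[2]=b[2], 5 at a[3]=b[4], 4 at a[4]=b[5], 7 at a[6]=b[6], 5 at a[7]=b[7], 5 at a[9]=b[8], 4 at a[10]=b[9], 7 at a[12]=b[10], 4 at a[14]=b[11], 7 at a[15]=b[12], 7 at a[16]=b[13] gives a common subsequence of length 12. The LCS DP gives dp[16][14] = 12, so this is optimal.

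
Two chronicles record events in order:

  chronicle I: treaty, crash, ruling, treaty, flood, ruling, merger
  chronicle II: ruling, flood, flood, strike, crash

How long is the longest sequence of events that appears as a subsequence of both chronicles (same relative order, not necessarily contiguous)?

One common subsequence of length 2: ruling at chronicle I[3]=chronicle II[1] → flood at chronicle I[5]=chronicle II[3]. The LCS DP gives dp[7][5] = 2, so this is optimal.

2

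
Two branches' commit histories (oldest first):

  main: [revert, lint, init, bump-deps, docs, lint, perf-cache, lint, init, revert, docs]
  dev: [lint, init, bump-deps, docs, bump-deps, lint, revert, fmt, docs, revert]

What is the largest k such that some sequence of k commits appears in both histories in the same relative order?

7

Match lint at main[2]=dev[1], init at main[3]=dev[2], bump-deps at main[4]=dev[3], docs at main[5]=dev[4], lint at main[8]=dev[6], revert at main[10]=dev[7], docs at main[11]=dev[9] — 7 commits in the same relative order in both. Since dp[11][10] = 7, nothing longer is possible.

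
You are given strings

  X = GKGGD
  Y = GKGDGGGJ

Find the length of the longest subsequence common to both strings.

Let dp[i][j] be the LCS length of the first i characters of X and the first j characters of Y. dp[i][j] = dp[i-1][j-1]+1 when the i-th and j-th characters match, else max(dp[i-1][j], dp[i][j-1]).
    ·  G  K  G  D  G  G  G  J
 ·  0  0  0  0  0  0  0  0  0
 G  0  1  1  1  1  1  1  1  1
 K  0  1  2  2  2  2  2  2  2
 G  0  1  2  3  3  3  3  3  3
 G  0  1  2  3  3  4  4  4  4
 D  0  1  2  3  4  4  4  4  4
dp[5][8] = 4. One LCS (by backtracking along matches): GKGG.

4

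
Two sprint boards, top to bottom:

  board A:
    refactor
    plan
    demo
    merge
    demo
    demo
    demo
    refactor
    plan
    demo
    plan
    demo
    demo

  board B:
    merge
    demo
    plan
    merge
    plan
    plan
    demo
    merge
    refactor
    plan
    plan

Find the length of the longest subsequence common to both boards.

Match plan (board A #2, board B #6); then demo (board A #3, board B #7); then merge (board A #4, board B #8); then refactor (board A #8, board B #9); then plan (board A #9, board B #10); then plan (board A #11, board B #11) — 6 tasks in the same relative order in both. The LCS DP gives dp[13][11] = 6, so this is optimal.

6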